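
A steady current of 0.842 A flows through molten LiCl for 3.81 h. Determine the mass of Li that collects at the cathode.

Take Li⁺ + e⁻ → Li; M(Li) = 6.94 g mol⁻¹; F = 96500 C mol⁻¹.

Q = I·t = 0.8420 A × 13716 s = 11550 C.
n(e⁻) = Q/F = 11550 / 96500 = 0.1197 mol.
Li⁺ + e⁻ → Li, so n(Li) = n(e⁻)/1 = 0.1197 mol.
m = n·M = 0.1197 × 6.94 = 0.831 g.

0.831 g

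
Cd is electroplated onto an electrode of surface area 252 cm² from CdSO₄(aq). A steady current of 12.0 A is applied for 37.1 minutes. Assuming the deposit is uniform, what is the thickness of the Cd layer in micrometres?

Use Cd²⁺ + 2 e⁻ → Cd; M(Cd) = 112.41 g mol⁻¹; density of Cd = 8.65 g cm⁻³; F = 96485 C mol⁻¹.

71.4 μm

Q = I·t = 12.00 × 2226.0 = 26710 C; n(e⁻) = 0.2769 mol.
n(Cd) = n(e⁻)/2 = 0.1384 mol, so m = 0.1384 × 112.41 = 15.56 g.
Volume = m/ρ = 15.56 / 8.65 = 1.799 cm³.
Thickness = V/A = 1.799 / 252 = 0.00714 cm = 71.4 μm.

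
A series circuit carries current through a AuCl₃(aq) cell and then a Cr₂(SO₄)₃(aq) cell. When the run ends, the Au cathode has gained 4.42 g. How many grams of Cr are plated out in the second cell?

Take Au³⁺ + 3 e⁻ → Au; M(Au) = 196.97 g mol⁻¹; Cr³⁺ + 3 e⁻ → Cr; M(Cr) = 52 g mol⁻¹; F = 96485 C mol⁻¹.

n(Au) = 4.42 / 196.97 = 0.02244 mol.
Since Au³⁺ + 3 e⁻ → Au, n(e⁻) passed = 3 × 0.02244 = 0.06732 mol.
Cells in series carry the same charge, so the same 0.06732 mol of electrons passes through cell 2.
Cr³⁺ + 3 e⁻ → Cr, so n(Cr) = 0.06732 / 3 = 0.02244 mol.
m(Cr) = 0.02244 × 52 = 1.17 g.

1.17 g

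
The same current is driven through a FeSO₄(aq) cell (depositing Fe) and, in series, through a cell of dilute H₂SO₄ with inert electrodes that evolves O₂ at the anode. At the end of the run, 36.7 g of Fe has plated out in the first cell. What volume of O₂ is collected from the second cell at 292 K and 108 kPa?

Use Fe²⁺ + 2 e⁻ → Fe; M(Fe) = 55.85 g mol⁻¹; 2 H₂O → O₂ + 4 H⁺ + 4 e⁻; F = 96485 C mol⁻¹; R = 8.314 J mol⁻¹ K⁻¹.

n(Fe) = 36.7 / 55.85 = 0.6571 mol, so n(e⁻) = 2 × 0.6571 = 1.314 mol.
The cells are in series, so the same 1.314 mol of electrons passes through the second cell.
2 H₂O → O₂ + 4 H⁺ + 4 e⁻ — 4 mol e⁻ per mol O₂, so n(O₂) = 1.314/4 = 0.3286 mol.
V = nRT/P = (0.3286 × 8.314 × 292) / (108 × 10³) = 0.00739 m³ = 7.39 L.

7.39 L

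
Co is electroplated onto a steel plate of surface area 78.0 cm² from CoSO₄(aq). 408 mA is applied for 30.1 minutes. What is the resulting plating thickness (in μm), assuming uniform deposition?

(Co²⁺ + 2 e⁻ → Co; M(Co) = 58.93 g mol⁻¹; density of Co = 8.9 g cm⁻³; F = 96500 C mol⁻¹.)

Q = I·t = 0.4080 × 1806.0 = 736.8 C; n(e⁻) = 0.007636 mol.
n(Co) = n(e⁻)/2 = 0.003818 mol, so m = 0.003818 × 58.93 = 0.2250 g.
Volume = m/ρ = 0.2250 / 8.9 = 0.02528 cm³.
Thickness = V/A = 0.02528 / 78.0 = 3.24 × 10⁻⁴ cm = 3.24 μm.

3.24 μm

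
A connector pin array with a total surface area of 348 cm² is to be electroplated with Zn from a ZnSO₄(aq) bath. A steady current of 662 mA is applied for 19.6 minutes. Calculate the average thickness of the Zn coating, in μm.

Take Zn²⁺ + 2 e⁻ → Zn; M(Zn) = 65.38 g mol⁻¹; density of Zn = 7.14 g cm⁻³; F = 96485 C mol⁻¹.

Q = I·t = 0.6620 × 1176.0 = 778.5 C; n(e⁻) = 0.008069 mol.
n(Zn) = n(e⁻)/2 = 0.004034 mol, so m = 0.004034 × 65.38 = 0.2638 g.
Volume = m/ρ = 0.2638 / 7.14 = 0.03694 cm³.
Thickness = V/A = 0.03694 / 348 = 1.06 × 10⁻⁴ cm = 1.06 μm.

1.06 μm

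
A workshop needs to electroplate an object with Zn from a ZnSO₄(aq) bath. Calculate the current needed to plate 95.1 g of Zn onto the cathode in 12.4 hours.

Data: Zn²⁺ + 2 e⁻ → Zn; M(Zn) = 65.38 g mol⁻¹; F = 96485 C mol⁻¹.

6.29 A

n(Zn) = 95.1 / 65.38 = 1.455 mol.
n(e⁻) = 2 × 1.455 = 2.909 mol.
Q = n(e⁻)·F = 2.909 × 96485 = 280700 C.
I = Q/t = 280700 / 44640 s = 6.29 A.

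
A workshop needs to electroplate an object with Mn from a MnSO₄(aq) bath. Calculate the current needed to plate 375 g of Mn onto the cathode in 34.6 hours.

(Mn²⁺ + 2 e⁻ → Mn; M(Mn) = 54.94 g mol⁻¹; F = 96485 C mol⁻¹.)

10.6 A

n(Mn) = 375 / 54.94 = 6.826 mol.
n(e⁻) = 2 × 6.826 = 13.65 mol.
Q = n(e⁻)·F = 13.65 × 96485 = 1317000 C.
I = Q/t = 1317000 / 124560 s = 10.6 A.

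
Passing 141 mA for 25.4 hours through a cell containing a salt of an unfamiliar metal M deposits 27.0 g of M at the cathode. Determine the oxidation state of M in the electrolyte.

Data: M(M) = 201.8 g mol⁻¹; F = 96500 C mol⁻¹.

+1

Q = I·t = 0.1410 A × 91440 s = 12890 C, so n(e⁻) = 12890/96500 = 0.1336 mol.
n(M) deposited = 27.0 / 201.8 = 0.1338 mol.
Electrons per atom = n(e⁻)/n(M) = 0.1336 / 0.1338 = 0.999 ≈ 1, so the ion is M⁺.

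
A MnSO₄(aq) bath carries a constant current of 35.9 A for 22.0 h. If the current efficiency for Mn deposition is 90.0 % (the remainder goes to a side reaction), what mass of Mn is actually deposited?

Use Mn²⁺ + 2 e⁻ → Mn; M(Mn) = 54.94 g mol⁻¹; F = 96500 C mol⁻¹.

728 g

Q = I·t = 35.90 × 79200 = 2843000 C.
n(e⁻) = 2843000/96500 = 29.46 mol; theoretically n(Mn) = 29.46/2 = 14.73 mol, m_theo = 809.4 g.
At 90.0 % efficiency, m_actual = 0.900 × 809.4 = 728 g.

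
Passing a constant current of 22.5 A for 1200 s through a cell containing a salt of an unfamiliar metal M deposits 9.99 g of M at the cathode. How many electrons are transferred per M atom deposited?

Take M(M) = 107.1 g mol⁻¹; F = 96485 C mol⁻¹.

Q = I·t = 22.50 A × 1200.0 s = 27000 C, so n(e⁻) = 27000/96485 = 0.2798 mol.
n(M) deposited = 9.99 / 107.1 = 0.09328 mol.
Electrons per atom = n(e⁻)/n(M) = 0.2798 / 0.09328 = 3.00 ≈ 3, so the ion is M³⁺.

3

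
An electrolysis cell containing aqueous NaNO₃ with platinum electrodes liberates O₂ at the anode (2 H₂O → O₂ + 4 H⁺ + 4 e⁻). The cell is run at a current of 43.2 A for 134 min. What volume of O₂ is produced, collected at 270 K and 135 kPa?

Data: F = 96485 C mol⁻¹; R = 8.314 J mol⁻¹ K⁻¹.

Q = I·t = 43.20 A × 8040.0 s = 347300 C.
n(e⁻) = Q/F = 347300 / 96485 = 3.600 mol.
4 electrons are transferred per O₂ molecule, so n(O₂) = 3.600 / 4 = 0.9000 mol.
V = nRT/P = (0.9000 × 8.314 × 270) / (135 × 10³ Pa) = 0.0150 m³ = 15.0 L.

15.0 L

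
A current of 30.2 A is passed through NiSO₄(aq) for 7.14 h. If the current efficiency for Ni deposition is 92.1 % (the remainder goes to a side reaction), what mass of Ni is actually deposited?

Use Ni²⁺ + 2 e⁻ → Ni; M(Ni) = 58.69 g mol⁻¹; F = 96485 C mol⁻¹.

217 g

Q = I·t = 30.20 × 25704 = 776300 C.
n(e⁻) = 776300/96485 = 8.045 mol; theoretically n(Ni) = 8.045/2 = 4.023 mol, m_theo = 236.1 g.
At 92.1 % efficiency, m_actual = 0.921 × 236.1 = 217 g.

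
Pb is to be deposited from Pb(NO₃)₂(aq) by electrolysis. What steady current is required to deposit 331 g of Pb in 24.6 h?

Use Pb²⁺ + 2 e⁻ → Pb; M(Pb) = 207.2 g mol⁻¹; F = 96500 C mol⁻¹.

3.48 A

n(Pb) = 331 / 207.2 = 1.597 mol.
n(e⁻) = 2 × 1.597 = 3.195 mol.
Q = n(e⁻)·F = 3.195 × 96500 = 308300 C.
I = Q/t = 308300 / 88560 s = 3.48 A.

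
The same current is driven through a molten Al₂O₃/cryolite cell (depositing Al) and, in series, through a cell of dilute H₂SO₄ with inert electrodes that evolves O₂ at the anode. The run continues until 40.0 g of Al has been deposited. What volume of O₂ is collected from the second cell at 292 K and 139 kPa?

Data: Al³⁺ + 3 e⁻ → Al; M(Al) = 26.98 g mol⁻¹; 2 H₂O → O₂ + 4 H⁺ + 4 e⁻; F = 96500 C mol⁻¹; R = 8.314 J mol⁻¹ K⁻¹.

n(Al) = 40.0 / 26.98 = 1.483 mol, so n(e⁻) = 3 × 1.483 = 4.448 mol.
The cells are in series, so the same 4.448 mol of electrons passes through the second cell.
2 H₂O → O₂ + 4 H⁺ + 4 e⁻ — 4 mol e⁻ per mol O₂, so n(O₂) = 4.448/4 = 1.112 mol.
V = nRT/P = (1.112 × 8.314 × 292) / (139 × 10³) = 0.0194 m³ = 19.4 L.

19.4 L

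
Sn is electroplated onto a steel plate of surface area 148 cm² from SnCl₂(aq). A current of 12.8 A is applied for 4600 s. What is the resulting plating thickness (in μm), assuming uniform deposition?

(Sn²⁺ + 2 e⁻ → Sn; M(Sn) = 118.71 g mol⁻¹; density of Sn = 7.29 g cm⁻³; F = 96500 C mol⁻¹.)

336 μm

Q = I·t = 12.80 × 4600.0 = 58880 C; n(e⁻) = 0.6102 mol.
n(Sn) = n(e⁻)/2 = 0.3051 mol, so m = 0.3051 × 118.71 = 36.22 g.
Volume = m/ρ = 36.22 / 7.29 = 4.968 cm³.
Thickness = V/A = 4.968 / 148 = 0.0336 cm = 336 μm.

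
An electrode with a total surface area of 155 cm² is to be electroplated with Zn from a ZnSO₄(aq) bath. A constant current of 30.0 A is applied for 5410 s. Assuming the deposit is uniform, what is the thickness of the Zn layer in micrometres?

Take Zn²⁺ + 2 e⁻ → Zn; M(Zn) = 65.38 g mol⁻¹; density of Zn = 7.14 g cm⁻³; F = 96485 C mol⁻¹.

497 μm

Q = I·t = 30.00 × 5410.0 = 162300 C; n(e⁻) = 1.682 mol.
n(Zn) = n(e⁻)/2 = 0.8411 mol, so m = 0.8411 × 65.38 = 54.99 g.
Volume = m/ρ = 54.99 / 7.14 = 7.702 cm³.
Thickness = V/A = 7.702 / 155 = 0.0497 cm = 497 μm.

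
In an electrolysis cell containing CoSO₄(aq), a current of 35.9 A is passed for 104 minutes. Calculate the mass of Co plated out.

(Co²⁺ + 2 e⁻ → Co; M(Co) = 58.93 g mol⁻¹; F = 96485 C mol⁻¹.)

68.4 g

Q = I·t = 35.90 A × 6240.0 s = 224000 C.
n(e⁻) = Q/F = 224000 / 96485 = 2.322 mol.
Co²⁺ + 2 e⁻ → Co, so n(Co) = n(e⁻)/2 = 1.161 mol.
m = n·M = 1.161 × 58.93 = 68.4 g.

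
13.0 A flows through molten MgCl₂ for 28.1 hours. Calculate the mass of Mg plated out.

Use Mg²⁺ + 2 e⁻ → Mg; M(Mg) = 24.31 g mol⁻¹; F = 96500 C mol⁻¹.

166 g

Q = I·t = 13.00 A × 101160 s = 1315000 C.
n(e⁻) = Q/F = 1315000 / 96500 = 13.63 mol.
Mg²⁺ + 2 e⁻ → Mg, so n(Mg) = n(e⁻)/2 = 6.814 mol.
m = n·M = 6.814 × 24.31 = 166 g.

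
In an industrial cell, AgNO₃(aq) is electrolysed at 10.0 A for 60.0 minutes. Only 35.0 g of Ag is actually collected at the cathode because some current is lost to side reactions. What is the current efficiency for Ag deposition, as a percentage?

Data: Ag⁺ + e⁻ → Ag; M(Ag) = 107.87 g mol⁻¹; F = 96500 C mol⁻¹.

Q = I·t = 10.00 × 3600.0 = 36000 C; n(e⁻) = 36000/96500 = 0.3731 mol.
Theoretical n(Ag) = n(e⁻)/1 = 0.3731 mol, i.e. m_theo = 0.3731 × 107.87 = 40.24 g.
Efficiency = m_actual / m_theo = 35.0 / 40.24 = 87.0 %.

87.0 %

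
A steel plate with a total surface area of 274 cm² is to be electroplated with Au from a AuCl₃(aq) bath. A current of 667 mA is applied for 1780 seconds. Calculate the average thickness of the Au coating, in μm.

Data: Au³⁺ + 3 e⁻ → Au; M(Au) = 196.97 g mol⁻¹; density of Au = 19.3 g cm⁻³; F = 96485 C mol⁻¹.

Q = I·t = 0.6670 × 1780.0 = 1187 C; n(e⁻) = 0.01231 mol.
n(Au) = n(e⁻)/3 = 0.004102 mol, so m = 0.004102 × 196.97 = 0.8079 g.
Volume = m/ρ = 0.8079 / 19.3 = 0.04186 cm³.
Thickness = V/A = 0.04186 / 274 = 1.53 × 10⁻⁴ cm = 1.53 μm.

1.53 μm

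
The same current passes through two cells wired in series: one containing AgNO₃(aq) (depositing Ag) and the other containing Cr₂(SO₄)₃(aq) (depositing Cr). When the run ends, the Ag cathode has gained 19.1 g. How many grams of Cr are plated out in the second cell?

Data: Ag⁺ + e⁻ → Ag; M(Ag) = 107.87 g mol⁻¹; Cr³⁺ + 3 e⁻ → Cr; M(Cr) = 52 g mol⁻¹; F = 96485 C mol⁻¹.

3.07 g

n(Ag) = 19.1 / 107.87 = 0.1771 mol.
Since Ag⁺ + e⁻ → Ag, n(e⁻) passed = 1 × 0.1771 = 0.1771 mol.
Cells in series carry the same charge, so the same 0.1771 mol of electrons passes through cell 2.
Cr³⁺ + 3 e⁻ → Cr, so n(Cr) = 0.1771 / 3 = 0.05902 mol.
m(Cr) = 0.05902 × 52 = 3.07 g.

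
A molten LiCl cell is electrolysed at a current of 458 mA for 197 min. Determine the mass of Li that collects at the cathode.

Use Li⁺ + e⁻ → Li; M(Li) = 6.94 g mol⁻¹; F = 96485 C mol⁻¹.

0.389 g

Q = I·t = 0.4580 A × 11820 s = 5414 C.
n(e⁻) = Q/F = 5414 / 96485 = 0.05611 mol.
Li⁺ + e⁻ → Li, so n(Li) = n(e⁻)/1 = 0.05611 mol.
m = n·M = 0.05611 × 6.94 = 0.389 g.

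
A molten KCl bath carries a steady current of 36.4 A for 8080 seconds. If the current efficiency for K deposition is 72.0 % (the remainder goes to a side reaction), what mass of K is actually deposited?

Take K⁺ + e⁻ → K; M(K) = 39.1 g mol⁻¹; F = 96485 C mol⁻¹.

85.8 g

Q = I·t = 36.40 × 8080.0 = 294100 C.
n(e⁻) = 294100/96485 = 3.048 mol; theoretically n(K) = 3.048/1 = 3.048 mol, m_theo = 119.2 g.
At 72.0 % efficiency, m_actual = 0.720 × 119.2 = 85.8 g.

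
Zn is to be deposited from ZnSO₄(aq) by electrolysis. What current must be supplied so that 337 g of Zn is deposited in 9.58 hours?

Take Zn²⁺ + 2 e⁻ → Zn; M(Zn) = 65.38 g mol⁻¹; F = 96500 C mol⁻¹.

n(Zn) = 337 / 65.38 = 5.154 mol.
n(e⁻) = 2 × 5.154 = 10.31 mol.
Q = n(e⁻)·F = 10.31 × 96500 = 994800 C.
I = Q/t = 994800 / 34488 s = 28.8 A.

28.8 A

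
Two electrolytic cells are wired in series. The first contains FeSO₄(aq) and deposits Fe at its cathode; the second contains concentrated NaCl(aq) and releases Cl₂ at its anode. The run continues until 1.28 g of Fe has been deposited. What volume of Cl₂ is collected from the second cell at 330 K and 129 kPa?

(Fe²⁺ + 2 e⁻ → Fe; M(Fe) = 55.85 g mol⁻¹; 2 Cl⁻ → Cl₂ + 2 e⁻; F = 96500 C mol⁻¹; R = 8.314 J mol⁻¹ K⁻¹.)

0.487 L

n(Fe) = 1.28 / 55.85 = 0.02292 mol, so n(e⁻) = 2 × 0.02292 = 0.04584 mol.
The cells are in series, so the same 0.04584 mol of electrons passes through the second cell.
2 Cl⁻ → Cl₂ + 2 e⁻ — 2 mol e⁻ per mol Cl₂, so n(Cl₂) = 0.04584/2 = 0.02292 mol.
V = nRT/P = (0.02292 × 8.314 × 330) / (129 × 10³) = 4.87 × 10⁻⁴ m³ = 0.487 L.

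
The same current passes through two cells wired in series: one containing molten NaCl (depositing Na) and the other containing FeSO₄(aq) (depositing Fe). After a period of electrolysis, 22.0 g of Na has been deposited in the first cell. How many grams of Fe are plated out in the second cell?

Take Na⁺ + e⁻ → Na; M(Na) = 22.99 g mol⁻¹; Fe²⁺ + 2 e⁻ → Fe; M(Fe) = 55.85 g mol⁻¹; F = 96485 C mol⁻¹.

n(Na) = 22.0 / 22.99 = 0.9569 mol.
Since Na⁺ + e⁻ → Na, n(e⁻) passed = 1 × 0.9569 = 0.9569 mol.
Cells in series carry the same charge, so the same 0.9569 mol of electrons passes through cell 2.
Fe²⁺ + 2 e⁻ → Fe, so n(Fe) = 0.9569 / 2 = 0.4785 mol.
m(Fe) = 0.4785 × 55.85 = 26.7 g.

26.7 g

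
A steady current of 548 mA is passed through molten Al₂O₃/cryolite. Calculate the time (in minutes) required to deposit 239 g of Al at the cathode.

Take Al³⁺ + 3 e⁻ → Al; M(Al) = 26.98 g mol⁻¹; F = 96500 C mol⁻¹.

n(Al) = m/M = 239 / 26.98 = 8.858 mol.
Each Al atom requires 3 electrons, so n(e⁻) = 3 × 8.858 = 26.58 mol.
Q = n(e⁻)·F = 26.58 × 96500 = 2565000 C.
t = Q/I = 2565000 / 0.5480 A = 4680000 s = 78000 min.

78000 min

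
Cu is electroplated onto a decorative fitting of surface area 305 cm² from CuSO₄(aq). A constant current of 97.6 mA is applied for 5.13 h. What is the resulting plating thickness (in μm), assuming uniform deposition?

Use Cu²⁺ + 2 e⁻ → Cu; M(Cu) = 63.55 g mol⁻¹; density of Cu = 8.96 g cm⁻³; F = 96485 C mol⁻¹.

2.17 μm

Q = I·t = 0.09760 × 18468 = 1802 C; n(e⁻) = 0.01868 mol.
n(Cu) = n(e⁻)/2 = 0.009341 mol, so m = 0.009341 × 63.55 = 0.5936 g.
Volume = m/ρ = 0.5936 / 8.96 = 0.06625 cm³.
Thickness = V/A = 0.06625 / 305 = 2.17 × 10⁻⁴ cm = 2.17 μm.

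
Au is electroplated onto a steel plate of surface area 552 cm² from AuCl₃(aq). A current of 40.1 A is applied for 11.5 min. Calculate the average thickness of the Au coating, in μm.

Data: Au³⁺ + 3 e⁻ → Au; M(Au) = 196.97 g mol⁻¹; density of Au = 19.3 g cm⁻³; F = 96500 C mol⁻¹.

Q = I·t = 40.10 × 690.00 = 27670 C; n(e⁻) = 0.2867 mol.
n(Au) = n(e⁻)/3 = 0.09558 mol, so m = 0.09558 × 196.97 = 18.83 g.
Volume = m/ρ = 18.83 / 19.3 = 0.9754 cm³.
Thickness = V/A = 0.9754 / 552 = 0.00177 cm = 17.7 μm.

17.7 μm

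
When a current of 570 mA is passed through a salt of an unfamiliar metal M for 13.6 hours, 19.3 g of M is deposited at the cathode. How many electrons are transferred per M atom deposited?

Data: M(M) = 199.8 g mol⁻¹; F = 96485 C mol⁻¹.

Q = I·t = 0.5700 A × 48960 s = 27910 C, so n(e⁻) = 27910/96485 = 0.2892 mol.
n(M) deposited = 19.3 / 199.8 = 0.09660 mol.
Electrons per atom = n(e⁻)/n(M) = 0.2892 / 0.09660 = 2.99 ≈ 3, so the ion is M³⁺.

3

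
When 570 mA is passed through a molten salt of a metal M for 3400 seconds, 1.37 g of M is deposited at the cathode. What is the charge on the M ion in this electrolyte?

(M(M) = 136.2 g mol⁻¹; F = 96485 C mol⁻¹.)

Q = I·t = 0.5700 A × 3400.0 s = 1938 C, so n(e⁻) = 1938/96485 = 0.02009 mol.
n(M) deposited = 1.37 / 136.2 = 0.01006 mol.
Electrons per atom = n(e⁻)/n(M) = 0.02009 / 0.01006 = 2.00 ≈ 2, so the ion is M²⁺.

+2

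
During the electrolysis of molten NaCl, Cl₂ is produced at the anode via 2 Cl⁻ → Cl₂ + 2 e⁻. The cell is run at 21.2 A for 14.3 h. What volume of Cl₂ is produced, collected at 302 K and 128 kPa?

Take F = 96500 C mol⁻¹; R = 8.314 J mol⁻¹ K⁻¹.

111 L

Q = I·t = 21.20 A × 51480 s = 1091000 C.
n(e⁻) = Q/F = 1091000 / 96500 = 11.31 mol.
2 electrons are transferred per Cl₂ molecule, so n(Cl₂) = 11.31 / 2 = 5.655 mol.
V = nRT/P = (5.655 × 8.314 × 302) / (128 × 10³ Pa) = 0.111 m³ = 111 L.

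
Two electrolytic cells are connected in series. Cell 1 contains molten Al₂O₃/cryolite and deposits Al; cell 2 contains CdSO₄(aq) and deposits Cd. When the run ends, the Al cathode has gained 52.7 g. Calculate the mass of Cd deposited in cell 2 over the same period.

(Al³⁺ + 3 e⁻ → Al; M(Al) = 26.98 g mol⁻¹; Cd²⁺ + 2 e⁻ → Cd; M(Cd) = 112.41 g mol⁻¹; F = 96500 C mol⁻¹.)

329 g

n(Al) = 52.7 / 26.98 = 1.953 mol.
Since Al³⁺ + 3 e⁻ → Al, n(e⁻) passed = 3 × 1.953 = 5.860 mol.
Cells in series carry the same charge, so the same 5.860 mol of electrons passes through cell 2.
Cd²⁺ + 2 e⁻ → Cd, so n(Cd) = 5.860 / 2 = 2.930 mol.
m(Cd) = 2.930 × 112.41 = 329 g.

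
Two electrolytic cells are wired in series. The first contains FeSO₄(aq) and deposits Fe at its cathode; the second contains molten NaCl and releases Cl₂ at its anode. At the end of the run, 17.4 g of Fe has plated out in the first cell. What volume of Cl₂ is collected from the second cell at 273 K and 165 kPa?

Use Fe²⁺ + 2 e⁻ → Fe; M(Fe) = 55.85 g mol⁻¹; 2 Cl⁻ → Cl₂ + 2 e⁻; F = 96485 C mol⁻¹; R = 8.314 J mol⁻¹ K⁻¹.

n(Fe) = 17.4 / 55.85 = 0.3115 mol, so n(e⁻) = 2 × 0.3115 = 0.6231 mol.
The cells are in series, so the same 0.6231 mol of electrons passes through the second cell.
2 Cl⁻ → Cl₂ + 2 e⁻ — 2 mol e⁻ per mol Cl₂, so n(Cl₂) = 0.6231/2 = 0.3115 mol.
V = nRT/P = (0.3115 × 8.314 × 273) / (165 × 10³) = 0.00429 m³ = 4.29 L.

4.29 L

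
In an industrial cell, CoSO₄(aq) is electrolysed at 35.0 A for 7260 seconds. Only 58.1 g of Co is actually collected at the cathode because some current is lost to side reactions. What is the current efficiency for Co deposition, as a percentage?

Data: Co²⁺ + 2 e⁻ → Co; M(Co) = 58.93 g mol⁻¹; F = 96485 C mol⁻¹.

74.9 %

Q = I·t = 35.00 × 7260.0 = 254100 C; n(e⁻) = 254100/96485 = 2.634 mol.
Theoretical n(Co) = n(e⁻)/2 = 1.317 mol, i.e. m_theo = 1.317 × 58.93 = 77.60 g.
Efficiency = m_actual / m_theo = 58.1 / 77.60 = 74.9 %.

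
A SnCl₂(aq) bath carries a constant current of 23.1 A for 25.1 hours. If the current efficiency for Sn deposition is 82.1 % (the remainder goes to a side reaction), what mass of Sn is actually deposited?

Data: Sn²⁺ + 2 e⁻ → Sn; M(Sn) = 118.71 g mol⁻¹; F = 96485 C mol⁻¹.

1050 g

Q = I·t = 23.10 × 90360 = 2087000 C.
n(e⁻) = 2087000/96485 = 21.63 mol; theoretically n(Sn) = 21.63/2 = 10.82 mol, m_theo = 1284 g.
At 82.1 % efficiency, m_actual = 0.821 × 1284 = 1050 g.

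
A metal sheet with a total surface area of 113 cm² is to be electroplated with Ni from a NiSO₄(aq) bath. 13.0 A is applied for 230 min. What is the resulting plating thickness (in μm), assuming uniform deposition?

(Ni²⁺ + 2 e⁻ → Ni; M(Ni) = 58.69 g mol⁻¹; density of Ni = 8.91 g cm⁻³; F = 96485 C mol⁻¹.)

Q = I·t = 13.00 × 13800 = 179400 C; n(e⁻) = 1.859 mol.
n(Ni) = n(e⁻)/2 = 0.9297 mol, so m = 0.9297 × 58.69 = 54.56 g.
Volume = m/ρ = 54.56 / 8.91 = 6.124 cm³.
Thickness = V/A = 6.124 / 113 = 0.0542 cm = 542 μm.

542 μm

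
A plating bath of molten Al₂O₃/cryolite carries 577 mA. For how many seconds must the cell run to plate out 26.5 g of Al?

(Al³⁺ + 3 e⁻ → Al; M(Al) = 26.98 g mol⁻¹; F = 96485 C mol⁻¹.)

4.93 × 10⁵ s

n(Al) = m/M = 26.5 / 26.98 = 0.9822 mol.
Each Al atom requires 3 electrons, so n(e⁻) = 3 × 0.9822 = 2.947 mol.
Q = n(e⁻)·F = 2.947 × 96485 = 284300 C.
t = Q/I = 284300 / 0.5770 A = 492700 s.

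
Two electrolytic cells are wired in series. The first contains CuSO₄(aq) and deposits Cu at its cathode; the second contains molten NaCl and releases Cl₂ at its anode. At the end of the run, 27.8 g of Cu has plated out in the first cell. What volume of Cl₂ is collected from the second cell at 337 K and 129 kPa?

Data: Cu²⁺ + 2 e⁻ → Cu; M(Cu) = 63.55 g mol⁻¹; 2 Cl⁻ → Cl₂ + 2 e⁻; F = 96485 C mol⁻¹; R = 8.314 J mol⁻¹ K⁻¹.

9.50 L

n(Cu) = 27.8 / 63.55 = 0.4375 mol, so n(e⁻) = 2 × 0.4375 = 0.8749 mol.
The cells are in series, so the same 0.8749 mol of electrons passes through the second cell.
2 Cl⁻ → Cl₂ + 2 e⁻ — 2 mol e⁻ per mol Cl₂, so n(Cl₂) = 0.8749/2 = 0.4375 mol.
V = nRT/P = (0.4375 × 8.314 × 337) / (129 × 10³) = 0.00950 m³ = 9.50 L.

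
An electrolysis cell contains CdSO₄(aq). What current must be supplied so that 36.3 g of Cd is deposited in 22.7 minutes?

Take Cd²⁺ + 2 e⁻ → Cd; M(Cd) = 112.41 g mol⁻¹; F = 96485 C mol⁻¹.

45.8 A

n(Cd) = 36.3 / 112.41 = 0.3229 mol.
n(e⁻) = 2 × 0.3229 = 0.6459 mol.
Q = n(e⁻)·F = 0.6459 × 96485 = 62310 C.
I = Q/t = 62310 / 1362.0 s = 45.8 A.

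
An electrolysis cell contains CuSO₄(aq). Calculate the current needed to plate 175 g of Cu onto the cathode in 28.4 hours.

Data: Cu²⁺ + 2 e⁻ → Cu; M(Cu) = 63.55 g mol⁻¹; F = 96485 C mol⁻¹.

5.20 A

n(Cu) = 175 / 63.55 = 2.754 mol.
n(e⁻) = 2 × 2.754 = 5.507 mol.
Q = n(e⁻)·F = 5.507 × 96485 = 531400 C.
I = Q/t = 531400 / 102240 s = 5.20 A.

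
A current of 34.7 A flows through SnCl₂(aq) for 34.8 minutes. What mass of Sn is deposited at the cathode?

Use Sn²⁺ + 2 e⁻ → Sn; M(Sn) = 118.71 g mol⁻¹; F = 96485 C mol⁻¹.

Q = I·t = 34.70 A × 2088.0 s = 72450 C.
n(e⁻) = Q/F = 72450 / 96485 = 0.7509 mol.
Sn²⁺ + 2 e⁻ → Sn, so n(Sn) = n(e⁻)/2 = 0.3755 mol.
m = n·M = 0.3755 × 118.71 = 44.6 g.

44.6 g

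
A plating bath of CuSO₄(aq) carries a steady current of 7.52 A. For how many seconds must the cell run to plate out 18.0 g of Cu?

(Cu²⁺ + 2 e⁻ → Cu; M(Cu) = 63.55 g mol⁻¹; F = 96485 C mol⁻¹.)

n(Cu) = m/M = 18.0 / 63.55 = 0.2832 mol.
Each Cu atom requires 2 electrons, so n(e⁻) = 2 × 0.2832 = 0.5665 mol.
Q = n(e⁻)·F = 0.5665 × 96485 = 54660 C.
t = Q/I = 54660 / 7.520 A = 7268 s.

7270 s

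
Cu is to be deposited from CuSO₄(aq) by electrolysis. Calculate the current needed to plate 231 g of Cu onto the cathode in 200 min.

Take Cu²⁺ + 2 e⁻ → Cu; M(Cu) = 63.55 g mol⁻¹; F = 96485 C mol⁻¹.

58.5 A

n(Cu) = 231 / 63.55 = 3.635 mol.
n(e⁻) = 2 × 3.635 = 7.270 mol.
Q = n(e⁻)·F = 7.270 × 96485 = 701400 C.
I = Q/t = 701400 / 12000 s = 58.5 A.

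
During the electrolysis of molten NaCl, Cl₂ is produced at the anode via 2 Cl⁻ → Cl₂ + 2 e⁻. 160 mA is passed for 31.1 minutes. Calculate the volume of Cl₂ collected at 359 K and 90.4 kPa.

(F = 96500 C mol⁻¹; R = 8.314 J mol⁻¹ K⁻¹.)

Q = I·t = 0.1600 A × 1866.0 s = 298.6 C.
n(e⁻) = Q/F = 298.6 / 96500 = 0.003094 mol.
2 electrons are transferred per Cl₂ molecule, so n(Cl₂) = 0.003094 / 2 = 0.001547 mol.
V = nRT/P = (0.001547 × 8.314 × 359) / (90.4 × 10³ Pa) = 5.11 × 10⁻⁵ m³ = 0.0511 L.

0.0511 L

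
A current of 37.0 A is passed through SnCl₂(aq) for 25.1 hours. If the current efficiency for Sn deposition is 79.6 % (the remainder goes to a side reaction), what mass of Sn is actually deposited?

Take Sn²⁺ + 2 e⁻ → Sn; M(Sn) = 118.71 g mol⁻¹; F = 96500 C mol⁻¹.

1640 g

Q = I·t = 37.00 × 90360 = 3343000 C.
n(e⁻) = 3343000/96500 = 34.65 mol; theoretically n(Sn) = 34.65/2 = 17.32 mol, m_theo = 2056 g.
At 79.6 % efficiency, m_actual = 0.796 × 2056 = 1640 g.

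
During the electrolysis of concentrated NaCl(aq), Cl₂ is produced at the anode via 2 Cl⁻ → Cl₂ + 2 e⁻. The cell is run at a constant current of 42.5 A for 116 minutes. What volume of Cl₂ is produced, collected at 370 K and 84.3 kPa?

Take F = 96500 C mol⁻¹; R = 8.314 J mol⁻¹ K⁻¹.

55.9 L

Q = I·t = 42.50 A × 6960.0 s = 295800 C.
n(e⁻) = Q/F = 295800 / 96500 = 3.065 mol.
2 electrons are transferred per Cl₂ molecule, so n(Cl₂) = 3.065 / 2 = 1.533 mol.
V = nRT/P = (1.533 × 8.314 × 370) / (84.3 × 10³ Pa) = 0.0559 m³ = 55.9 L.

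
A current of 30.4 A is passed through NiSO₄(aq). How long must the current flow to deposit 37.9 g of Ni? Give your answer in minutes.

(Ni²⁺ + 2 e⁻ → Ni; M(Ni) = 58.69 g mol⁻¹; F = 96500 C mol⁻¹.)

n(Ni) = m/M = 37.9 / 58.69 = 0.6458 mol.
Each Ni atom requires 2 electrons, so n(e⁻) = 2 × 0.6458 = 1.292 mol.
Q = n(e⁻)·F = 1.292 × 96500 = 124600 C.
t = Q/I = 124600 / 30.40 A = 4100 s = 68.3 min.

68.3 min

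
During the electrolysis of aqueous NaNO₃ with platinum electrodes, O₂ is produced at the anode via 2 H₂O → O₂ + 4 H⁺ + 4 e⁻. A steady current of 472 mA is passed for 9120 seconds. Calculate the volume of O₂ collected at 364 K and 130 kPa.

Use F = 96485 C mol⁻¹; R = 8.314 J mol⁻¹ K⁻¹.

0.260 L

Q = I·t = 0.4720 A × 9120.0 s = 4305 C.
n(e⁻) = Q/F = 4305 / 96485 = 0.04461 mol.
4 electrons are transferred per O₂ molecule, so n(O₂) = 0.04461 / 4 = 0.01115 mol.
V = nRT/P = (0.01115 × 8.314 × 364) / (130 × 10³ Pa) = 2.60 × 10⁻⁴ m³ = 0.260 L.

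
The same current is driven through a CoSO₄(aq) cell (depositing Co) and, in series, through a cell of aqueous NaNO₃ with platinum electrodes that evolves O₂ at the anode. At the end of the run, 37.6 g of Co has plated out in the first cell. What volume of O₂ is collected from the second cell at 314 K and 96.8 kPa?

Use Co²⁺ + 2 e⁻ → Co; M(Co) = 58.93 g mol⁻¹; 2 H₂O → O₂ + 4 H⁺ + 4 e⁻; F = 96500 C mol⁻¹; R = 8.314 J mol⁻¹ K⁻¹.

n(Co) = 37.6 / 58.93 = 0.6380 mol, so n(e⁻) = 2 × 0.6380 = 1.276 mol.
The cells are in series, so the same 1.276 mol of electrons passes through the second cell.
2 H₂O → O₂ + 4 H⁺ + 4 e⁻ — 4 mol e⁻ per mol O₂, so n(O₂) = 1.276/4 = 0.3190 mol.
V = nRT/P = (0.3190 × 8.314 × 314) / (96.8 × 10³) = 0.00860 m³ = 8.60 L.

8.60 L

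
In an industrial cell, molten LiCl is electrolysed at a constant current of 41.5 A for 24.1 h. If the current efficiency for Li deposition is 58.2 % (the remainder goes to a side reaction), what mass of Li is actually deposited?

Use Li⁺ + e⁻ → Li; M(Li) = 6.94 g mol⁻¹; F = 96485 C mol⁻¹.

151 g

Q = I·t = 41.50 × 86760 = 3601000 C.
n(e⁻) = 3601000/96485 = 37.32 mol; theoretically n(Li) = 37.32/1 = 37.32 mol, m_theo = 259.0 g.
At 58.2 % efficiency, m_actual = 0.582 × 259.0 = 151 g.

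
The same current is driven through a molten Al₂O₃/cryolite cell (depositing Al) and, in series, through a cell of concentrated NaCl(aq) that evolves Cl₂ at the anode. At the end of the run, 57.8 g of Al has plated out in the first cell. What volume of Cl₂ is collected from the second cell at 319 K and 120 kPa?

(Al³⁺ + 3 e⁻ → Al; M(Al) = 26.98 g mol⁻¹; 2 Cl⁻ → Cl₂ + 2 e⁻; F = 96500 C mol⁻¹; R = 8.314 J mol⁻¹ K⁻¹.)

n(Al) = 57.8 / 26.98 = 2.142 mol, so n(e⁻) = 3 × 2.142 = 6.427 mol.
The cells are in series, so the same 6.427 mol of electrons passes through the second cell.
2 Cl⁻ → Cl₂ + 2 e⁻ — 2 mol e⁻ per mol Cl₂, so n(Cl₂) = 6.427/2 = 3.213 mol.
V = nRT/P = (3.213 × 8.314 × 319) / (120 × 10³) = 0.0710 m³ = 71.0 L.

71.0 L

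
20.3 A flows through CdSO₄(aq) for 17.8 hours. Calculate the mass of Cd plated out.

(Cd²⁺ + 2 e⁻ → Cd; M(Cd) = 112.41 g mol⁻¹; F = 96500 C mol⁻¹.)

Q = I·t = 20.30 A × 64080 s = 1301000 C.
n(e⁻) = Q/F = 1301000 / 96500 = 13.48 mol.
Cd²⁺ + 2 e⁻ → Cd, so n(Cd) = n(e⁻)/2 = 6.740 mol.
m = n·M = 6.740 × 112.41 = 758 g.

758 g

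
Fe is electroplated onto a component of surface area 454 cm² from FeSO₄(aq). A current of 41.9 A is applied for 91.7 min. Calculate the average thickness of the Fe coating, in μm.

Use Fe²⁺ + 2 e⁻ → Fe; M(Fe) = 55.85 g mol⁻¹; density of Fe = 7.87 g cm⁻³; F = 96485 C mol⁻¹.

187 μm

Q = I·t = 41.90 × 5502.0 = 230500 C; n(e⁻) = 2.389 mol.
n(Fe) = n(e⁻)/2 = 1.195 mol, so m = 1.195 × 55.85 = 66.72 g.
Volume = m/ρ = 66.72 / 7.87 = 8.478 cm³.
Thickness = V/A = 8.478 / 454 = 0.0187 cm = 187 μm.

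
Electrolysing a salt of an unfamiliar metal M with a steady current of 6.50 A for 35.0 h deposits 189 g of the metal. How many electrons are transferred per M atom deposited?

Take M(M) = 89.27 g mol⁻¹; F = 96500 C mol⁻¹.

Q = I·t = 6.500 A × 126000 s = 819000 C, so n(e⁻) = 819000/96500 = 8.487 mol.
n(M) deposited = 189 / 89.27 = 2.117 mol.
Electrons per atom = n(e⁻)/n(M) = 8.487 / 2.117 = 4.01 ≈ 4, so the ion is M⁴⁺.

4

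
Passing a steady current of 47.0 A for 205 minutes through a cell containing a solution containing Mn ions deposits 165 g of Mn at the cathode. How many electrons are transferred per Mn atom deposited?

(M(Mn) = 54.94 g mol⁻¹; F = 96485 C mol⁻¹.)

2

Q = I·t = 47.00 A × 12300 s = 578100 C, so n(e⁻) = 578100/96485 = 5.992 mol.
n(Mn) deposited = 165 / 54.94 = 3.003 mol.
Electrons per atom = n(e⁻)/n(Mn) = 5.992 / 3.003 = 2.00 ≈ 2, so the ion is Mn²⁺.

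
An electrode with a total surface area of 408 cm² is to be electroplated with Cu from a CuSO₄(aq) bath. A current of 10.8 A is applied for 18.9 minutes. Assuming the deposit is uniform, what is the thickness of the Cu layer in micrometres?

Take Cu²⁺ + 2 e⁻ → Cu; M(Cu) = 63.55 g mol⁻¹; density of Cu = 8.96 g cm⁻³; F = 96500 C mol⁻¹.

11.0 μm

Q = I·t = 10.80 × 1134.0 = 12250 C; n(e⁻) = 0.1269 mol.
n(Cu) = n(e⁻)/2 = 0.06346 mol, so m = 0.06346 × 63.55 = 4.033 g.
Volume = m/ρ = 4.033 / 8.96 = 0.4501 cm³.
Thickness = V/A = 0.4501 / 408 = 0.00110 cm = 11.0 μm.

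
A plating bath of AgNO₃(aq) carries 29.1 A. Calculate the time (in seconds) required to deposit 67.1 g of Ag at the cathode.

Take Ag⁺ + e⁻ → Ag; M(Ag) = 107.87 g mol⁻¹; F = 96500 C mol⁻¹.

n(Ag) = m/M = 67.1 / 107.87 = 0.6220 mol.
Each Ag atom requires 1 electron, so n(e⁻) = 1 × 0.6220 = 0.6220 mol.
Q = n(e⁻)·F = 0.6220 × 96500 = 60030 C.
t = Q/I = 60030 / 29.10 A = 2063 s.

2060 s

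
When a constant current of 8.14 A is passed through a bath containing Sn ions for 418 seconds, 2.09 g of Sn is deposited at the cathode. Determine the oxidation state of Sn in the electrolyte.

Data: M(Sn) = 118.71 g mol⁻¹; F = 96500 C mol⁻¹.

Q = I·t = 8.140 A × 418.00 s = 3403 C, so n(e⁻) = 3403/96500 = 0.03526 mol.
n(Sn) deposited = 2.09 / 118.71 = 0.01761 mol.
Electrons per atom = n(e⁻)/n(Sn) = 0.03526 / 0.01761 = 2.00 ≈ 2, so the ion is Sn²⁺.

+2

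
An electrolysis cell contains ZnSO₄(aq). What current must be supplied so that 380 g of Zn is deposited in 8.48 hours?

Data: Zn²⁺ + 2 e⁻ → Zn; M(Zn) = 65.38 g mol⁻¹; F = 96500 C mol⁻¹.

36.7 A

n(Zn) = 380 / 65.38 = 5.812 mol.
n(e⁻) = 2 × 5.812 = 11.62 mol.
Q = n(e⁻)·F = 11.62 × 96500 = 1122000 C.
I = Q/t = 1122000 / 30528 s = 36.7 A.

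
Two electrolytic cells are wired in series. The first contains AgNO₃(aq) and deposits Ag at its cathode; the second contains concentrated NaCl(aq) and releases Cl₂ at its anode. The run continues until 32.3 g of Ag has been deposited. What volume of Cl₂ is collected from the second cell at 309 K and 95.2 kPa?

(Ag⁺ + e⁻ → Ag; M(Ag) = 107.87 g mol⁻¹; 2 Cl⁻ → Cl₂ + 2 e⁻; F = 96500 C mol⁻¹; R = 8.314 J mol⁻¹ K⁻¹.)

4.04 L

n(Ag) = 32.3 / 107.87 = 0.2994 mol, so n(e⁻) = 1 × 0.2994 = 0.2994 mol.
The cells are in series, so the same 0.2994 mol of electrons passes through the second cell.
2 Cl⁻ → Cl₂ + 2 e⁻ — 2 mol e⁻ per mol Cl₂, so n(Cl₂) = 0.2994/2 = 0.1497 mol.
V = nRT/P = (0.1497 × 8.314 × 309) / (95.2 × 10³) = 0.00404 m³ = 4.04 L.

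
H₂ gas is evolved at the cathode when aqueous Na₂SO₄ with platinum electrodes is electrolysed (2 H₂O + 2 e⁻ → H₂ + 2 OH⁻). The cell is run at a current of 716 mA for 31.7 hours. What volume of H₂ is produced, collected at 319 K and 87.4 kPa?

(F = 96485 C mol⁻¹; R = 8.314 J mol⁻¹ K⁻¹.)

Q = I·t = 0.7160 A × 114120 s = 81710 C.
n(e⁻) = Q/F = 81710 / 96485 = 0.8469 mol.
2 electrons are transferred per H₂ molecule, so n(H₂) = 0.8469 / 2 = 0.4234 mol.
V = nRT/P = (0.4234 × 8.314 × 319) / (87.4 × 10³ Pa) = 0.0128 m³ = 12.8 L.

12.8 L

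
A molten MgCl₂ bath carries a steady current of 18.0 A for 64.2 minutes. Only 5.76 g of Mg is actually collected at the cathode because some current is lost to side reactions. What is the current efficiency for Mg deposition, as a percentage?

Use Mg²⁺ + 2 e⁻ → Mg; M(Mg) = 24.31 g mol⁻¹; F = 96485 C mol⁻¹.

Q = I·t = 18.00 × 3852.0 = 69340 C; n(e⁻) = 69340/96485 = 0.7186 mol.
Theoretical n(Mg) = n(e⁻)/2 = 0.3593 mol, i.e. m_theo = 0.3593 × 24.31 = 8.735 g.
Efficiency = m_actual / m_theo = 5.76 / 8.735 = 65.9 %.

65.9 %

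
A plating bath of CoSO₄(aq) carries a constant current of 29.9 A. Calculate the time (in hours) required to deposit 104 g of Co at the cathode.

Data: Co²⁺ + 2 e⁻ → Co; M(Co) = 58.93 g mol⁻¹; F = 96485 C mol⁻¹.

n(Co) = m/M = 104 / 58.93 = 1.765 mol.
Each Co atom requires 2 electrons, so n(e⁻) = 2 × 1.765 = 3.530 mol.
Q = n(e⁻)·F = 3.530 × 96485 = 340600 C.
t = Q/I = 340600 / 29.90 A = 11390 s = 3.16 h.

3.16 h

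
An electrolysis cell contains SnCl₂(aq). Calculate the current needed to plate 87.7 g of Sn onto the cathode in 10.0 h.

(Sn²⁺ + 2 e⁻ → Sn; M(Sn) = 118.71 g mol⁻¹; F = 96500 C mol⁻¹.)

3.96 A

n(Sn) = 87.7 / 118.71 = 0.7388 mol.
n(e⁻) = 2 × 0.7388 = 1.478 mol.
Q = n(e⁻)·F = 1.478 × 96500 = 142600 C.
I = Q/t = 142600 / 36000 s = 3.96 A.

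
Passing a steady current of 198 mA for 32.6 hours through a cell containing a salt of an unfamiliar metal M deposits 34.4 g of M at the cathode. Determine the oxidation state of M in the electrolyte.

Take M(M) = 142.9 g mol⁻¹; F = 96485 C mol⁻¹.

Q = I·t = 0.1980 A × 117360 s = 23240 C, so n(e⁻) = 23240/96485 = 0.2408 mol.
n(M) deposited = 34.4 / 142.9 = 0.2407 mol.
Electrons per atom = n(e⁻)/n(M) = 0.2408 / 0.2407 = 1.00 ≈ 1, so the ion is M⁺.

+1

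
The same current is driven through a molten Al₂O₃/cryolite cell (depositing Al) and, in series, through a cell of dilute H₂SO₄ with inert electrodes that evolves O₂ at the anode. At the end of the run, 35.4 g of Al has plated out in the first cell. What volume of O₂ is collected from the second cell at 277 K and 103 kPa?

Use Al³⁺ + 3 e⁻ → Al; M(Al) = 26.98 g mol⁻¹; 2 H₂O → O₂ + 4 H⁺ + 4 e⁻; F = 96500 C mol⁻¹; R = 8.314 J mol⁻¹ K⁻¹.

22.0 L

n(Al) = 35.4 / 26.98 = 1.312 mol, so n(e⁻) = 3 × 1.312 = 3.936 mol.
The cells are in series, so the same 3.936 mol of electrons passes through the second cell.
2 H₂O → O₂ + 4 H⁺ + 4 e⁻ — 4 mol e⁻ per mol O₂, so n(O₂) = 3.936/4 = 0.9841 mol.
V = nRT/P = (0.9841 × 8.314 × 277) / (103 × 10³) = 0.0220 m³ = 22.0 L.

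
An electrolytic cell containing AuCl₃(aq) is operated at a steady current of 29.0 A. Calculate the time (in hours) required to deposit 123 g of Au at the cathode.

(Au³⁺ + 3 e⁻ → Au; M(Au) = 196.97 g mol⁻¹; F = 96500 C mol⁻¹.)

1.73 h

n(Au) = m/M = 123 / 196.97 = 0.6245 mol.
Each Au atom requires 3 electrons, so n(e⁻) = 3 × 0.6245 = 1.873 mol.
Q = n(e⁻)·F = 1.873 × 96500 = 180800 C.
t = Q/I = 180800 / 29.00 A = 6234 s = 1.73 h.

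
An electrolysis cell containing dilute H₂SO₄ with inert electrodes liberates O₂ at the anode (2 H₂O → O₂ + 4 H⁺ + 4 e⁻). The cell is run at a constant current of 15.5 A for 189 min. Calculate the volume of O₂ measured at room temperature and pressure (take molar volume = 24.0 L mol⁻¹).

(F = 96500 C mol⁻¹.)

Q = I·t = 15.50 A × 11340 s = 175800 C.
n(e⁻) = Q/F = 175800 / 96500 = 1.821 mol.
4 electrons are transferred per O₂ molecule, so n(O₂) = 1.821 / 4 = 0.4554 mol.
V = n × V_m = 0.4554 × 24.0 = 10.9 L.

10.9 L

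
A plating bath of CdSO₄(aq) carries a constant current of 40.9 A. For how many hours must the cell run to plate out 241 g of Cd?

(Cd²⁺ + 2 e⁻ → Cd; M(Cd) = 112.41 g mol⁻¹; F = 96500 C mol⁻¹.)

2.81 h

n(Cd) = m/M = 241 / 112.41 = 2.144 mol.
Each Cd atom requires 2 electrons, so n(e⁻) = 2 × 2.144 = 4.288 mol.
Q = n(e⁻)·F = 4.288 × 96500 = 413800 C.
t = Q/I = 413800 / 40.90 A = 10120 s = 2.81 h.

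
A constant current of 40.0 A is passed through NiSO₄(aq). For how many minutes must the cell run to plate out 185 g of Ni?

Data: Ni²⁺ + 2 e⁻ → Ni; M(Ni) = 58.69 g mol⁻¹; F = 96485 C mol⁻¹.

253 min

n(Ni) = m/M = 185 / 58.69 = 3.152 mol.
Each Ni atom requires 2 electrons, so n(e⁻) = 2 × 3.152 = 6.304 mol.
Q = n(e⁻)·F = 6.304 × 96485 = 608300 C.
t = Q/I = 608300 / 40.00 A = 15210 s = 253 min.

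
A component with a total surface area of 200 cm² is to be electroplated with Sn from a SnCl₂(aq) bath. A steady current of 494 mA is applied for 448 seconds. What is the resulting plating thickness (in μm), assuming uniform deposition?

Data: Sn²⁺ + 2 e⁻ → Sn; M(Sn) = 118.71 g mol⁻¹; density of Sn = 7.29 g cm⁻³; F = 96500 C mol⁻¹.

Q = I·t = 0.4940 × 448.00 = 221.3 C; n(e⁻) = 0.002293 mol.
n(Sn) = n(e⁻)/2 = 0.001147 mol, so m = 0.001147 × 118.71 = 0.1361 g.
Volume = m/ρ = 0.1361 / 7.29 = 0.01867 cm³.
Thickness = V/A = 0.01867 / 200 = 9.34 × 10⁻⁵ cm = 0.934 μm.

0.934 μm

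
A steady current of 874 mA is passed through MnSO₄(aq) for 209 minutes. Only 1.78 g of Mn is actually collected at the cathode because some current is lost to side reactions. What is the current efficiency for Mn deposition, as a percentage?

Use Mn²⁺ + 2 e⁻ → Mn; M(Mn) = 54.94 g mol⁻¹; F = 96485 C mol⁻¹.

57.0 %

Q = I·t = 0.8740 × 12540 = 10960 C; n(e⁻) = 10960/96485 = 0.1136 mol.
Theoretical n(Mn) = n(e⁻)/2 = 0.05680 mol, i.e. m_theo = 0.05680 × 54.94 = 3.120 g.
Efficiency = m_actual / m_theo = 1.78 / 3.120 = 57.0 %.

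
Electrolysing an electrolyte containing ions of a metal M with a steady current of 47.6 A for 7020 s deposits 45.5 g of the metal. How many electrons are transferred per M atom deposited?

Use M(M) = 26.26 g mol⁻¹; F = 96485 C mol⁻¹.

Q = I·t = 47.60 A × 7020.0 s = 334200 C, so n(e⁻) = 334200/96485 = 3.463 mol.
n(M) deposited = 45.5 / 26.26 = 1.733 mol.
Electrons per atom = n(e⁻)/n(M) = 3.463 / 1.733 = 2.00 ≈ 2, so the ion is M²⁺.

2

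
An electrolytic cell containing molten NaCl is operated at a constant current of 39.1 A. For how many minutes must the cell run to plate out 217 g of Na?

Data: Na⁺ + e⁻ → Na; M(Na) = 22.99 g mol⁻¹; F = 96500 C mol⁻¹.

388 min

n(Na) = m/M = 217 / 22.99 = 9.439 mol.
Each Na atom requires 1 electron, so n(e⁻) = 1 × 9.439 = 9.439 mol.
Q = n(e⁻)·F = 9.439 × 96500 = 910900 C.
t = Q/I = 910900 / 39.10 A = 23300 s = 388 min.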